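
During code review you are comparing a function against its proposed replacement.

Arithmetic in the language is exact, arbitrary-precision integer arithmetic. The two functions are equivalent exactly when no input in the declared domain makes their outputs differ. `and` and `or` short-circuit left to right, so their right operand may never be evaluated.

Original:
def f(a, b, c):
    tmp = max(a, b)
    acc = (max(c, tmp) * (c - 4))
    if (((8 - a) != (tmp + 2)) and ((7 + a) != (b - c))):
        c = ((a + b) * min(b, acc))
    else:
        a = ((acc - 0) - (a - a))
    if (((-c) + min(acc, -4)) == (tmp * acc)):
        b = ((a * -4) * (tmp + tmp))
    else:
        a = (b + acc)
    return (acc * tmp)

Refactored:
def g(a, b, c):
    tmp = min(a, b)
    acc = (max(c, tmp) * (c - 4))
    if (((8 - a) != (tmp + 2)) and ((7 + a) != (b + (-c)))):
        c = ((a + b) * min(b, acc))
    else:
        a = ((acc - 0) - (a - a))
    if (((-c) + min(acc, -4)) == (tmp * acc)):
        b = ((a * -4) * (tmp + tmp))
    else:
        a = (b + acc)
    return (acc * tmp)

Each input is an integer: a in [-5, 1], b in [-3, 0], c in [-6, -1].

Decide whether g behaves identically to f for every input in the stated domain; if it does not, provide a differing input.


On input a=-5, b=-3, c=-6, f returns -90 while g returns -250.
verdict: not equivalent; witness: a=-5, b=-3, c=-6


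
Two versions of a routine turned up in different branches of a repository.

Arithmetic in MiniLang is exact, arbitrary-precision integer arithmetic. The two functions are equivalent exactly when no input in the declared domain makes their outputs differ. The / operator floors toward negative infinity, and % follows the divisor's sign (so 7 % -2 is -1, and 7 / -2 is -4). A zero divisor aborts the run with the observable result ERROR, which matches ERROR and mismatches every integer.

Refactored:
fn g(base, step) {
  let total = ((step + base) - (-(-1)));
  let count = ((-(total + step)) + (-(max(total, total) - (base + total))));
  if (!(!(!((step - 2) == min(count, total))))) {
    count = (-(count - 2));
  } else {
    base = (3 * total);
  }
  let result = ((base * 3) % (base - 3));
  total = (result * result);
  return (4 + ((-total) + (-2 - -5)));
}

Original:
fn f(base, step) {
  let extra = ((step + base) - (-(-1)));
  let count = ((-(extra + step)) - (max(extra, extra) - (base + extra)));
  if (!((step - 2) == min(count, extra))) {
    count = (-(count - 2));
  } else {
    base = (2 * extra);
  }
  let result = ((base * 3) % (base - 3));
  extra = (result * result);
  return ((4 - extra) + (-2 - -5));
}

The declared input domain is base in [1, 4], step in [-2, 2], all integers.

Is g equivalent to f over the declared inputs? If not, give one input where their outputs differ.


Take base=1, step=1.
f: extra = 1; count = -1; (!((step - 2) == min(count, extra))) -> false; base = 2; result = 0; extra = 0; return 7
g: total = 1; count = -1; (!(!(!((step - 2) == min(count, total))))) -> false; base = 3; division by zero -> ERROR
7 vs ERROR — the two versions disagree here.
verdict: not equivalent; witness: base=1, step=1


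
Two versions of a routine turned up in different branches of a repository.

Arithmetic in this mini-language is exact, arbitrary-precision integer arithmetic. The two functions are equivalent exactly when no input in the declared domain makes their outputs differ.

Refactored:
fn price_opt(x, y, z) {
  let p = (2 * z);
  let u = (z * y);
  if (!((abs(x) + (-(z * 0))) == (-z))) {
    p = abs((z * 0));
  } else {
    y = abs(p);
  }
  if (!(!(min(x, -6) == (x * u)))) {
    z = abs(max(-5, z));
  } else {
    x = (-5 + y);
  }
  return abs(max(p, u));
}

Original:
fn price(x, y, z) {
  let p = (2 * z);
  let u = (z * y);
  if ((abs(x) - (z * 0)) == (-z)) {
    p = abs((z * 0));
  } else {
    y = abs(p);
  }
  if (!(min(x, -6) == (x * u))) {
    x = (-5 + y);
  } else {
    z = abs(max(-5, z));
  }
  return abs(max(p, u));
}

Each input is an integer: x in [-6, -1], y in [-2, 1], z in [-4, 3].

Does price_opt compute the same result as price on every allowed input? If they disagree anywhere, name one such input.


There is a counterexample at x=-6, y=-2, z=1: 2 on one side, 0 on the other.
price: p := 2 | u := -2 | ((abs(x) - (z * 0)) == (-z)): false | y := 2 | (!(min(x, -6) == (x * u))): true | x := -3 | result 2
price_opt: p := 2 | u := -2 | (!((abs(x) + (-(z * 0))) == (-z))): true | p := 0 | (!(!(min(x, -6) == (x * u)))): false | x := -7 | result 0
verdict: not equivalent; witness: x=-6, y=-2, z=1


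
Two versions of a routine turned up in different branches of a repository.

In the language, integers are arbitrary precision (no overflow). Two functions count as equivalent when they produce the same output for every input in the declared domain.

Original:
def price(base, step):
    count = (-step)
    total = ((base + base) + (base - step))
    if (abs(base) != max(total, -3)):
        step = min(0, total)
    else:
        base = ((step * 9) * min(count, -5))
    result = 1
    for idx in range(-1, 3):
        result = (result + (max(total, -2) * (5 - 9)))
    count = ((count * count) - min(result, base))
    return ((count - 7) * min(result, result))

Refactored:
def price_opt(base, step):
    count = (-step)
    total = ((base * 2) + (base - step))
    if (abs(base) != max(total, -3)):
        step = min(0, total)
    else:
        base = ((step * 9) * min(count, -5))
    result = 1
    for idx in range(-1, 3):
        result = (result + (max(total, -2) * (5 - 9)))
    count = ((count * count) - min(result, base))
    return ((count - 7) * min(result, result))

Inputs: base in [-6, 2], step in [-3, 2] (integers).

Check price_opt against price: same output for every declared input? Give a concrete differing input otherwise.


Differences: constant usage differs; and arithmetic usage differs — yet all 54 inputs agree.
verdict: equivalent


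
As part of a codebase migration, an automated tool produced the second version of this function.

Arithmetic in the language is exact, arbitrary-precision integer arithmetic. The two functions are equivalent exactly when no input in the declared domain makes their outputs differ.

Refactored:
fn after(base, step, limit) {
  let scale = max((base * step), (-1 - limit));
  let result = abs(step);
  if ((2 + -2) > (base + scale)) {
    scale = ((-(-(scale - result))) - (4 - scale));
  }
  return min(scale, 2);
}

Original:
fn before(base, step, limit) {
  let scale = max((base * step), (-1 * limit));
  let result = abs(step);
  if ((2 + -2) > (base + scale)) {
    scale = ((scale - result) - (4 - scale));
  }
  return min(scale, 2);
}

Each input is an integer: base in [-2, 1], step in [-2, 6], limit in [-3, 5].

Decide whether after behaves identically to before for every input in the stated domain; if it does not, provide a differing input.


Try base=-2, step=0, limit=-2.
before: scale := 2 | result := 0 | ((2 + -2) > (base + scale)): false | result 2
after: scale := 1 | result := 0 | ((2 + -2) > (base + scale)): true | scale := -2 | result -2
2 and -2 differ, so these are not the same function on this domain.
verdict: not equivalent; witness: base=-2, step=0, limit=-2


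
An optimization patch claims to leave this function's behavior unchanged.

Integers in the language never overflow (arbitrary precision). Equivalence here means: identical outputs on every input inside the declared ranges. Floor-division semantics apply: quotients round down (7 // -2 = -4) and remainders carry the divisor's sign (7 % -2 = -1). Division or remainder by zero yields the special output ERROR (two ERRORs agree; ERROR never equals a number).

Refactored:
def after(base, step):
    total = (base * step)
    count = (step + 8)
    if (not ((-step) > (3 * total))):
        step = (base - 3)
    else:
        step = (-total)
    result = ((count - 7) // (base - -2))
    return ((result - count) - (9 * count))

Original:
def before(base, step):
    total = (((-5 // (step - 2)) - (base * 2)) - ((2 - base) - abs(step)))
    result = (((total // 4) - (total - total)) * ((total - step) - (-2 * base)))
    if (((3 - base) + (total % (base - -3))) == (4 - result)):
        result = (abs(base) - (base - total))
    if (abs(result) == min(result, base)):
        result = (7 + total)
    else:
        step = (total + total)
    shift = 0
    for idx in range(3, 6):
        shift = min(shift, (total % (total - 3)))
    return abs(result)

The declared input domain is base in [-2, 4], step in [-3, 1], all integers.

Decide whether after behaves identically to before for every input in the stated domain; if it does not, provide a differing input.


These are not equivalent — on base=-2, step=-3 the outputs split (3 vs ERROR).
before: total=4, then result=3, then (((3 - base) + (total % (base - -3))) == (4 - result)) is false, then (abs(result) == min(result, base)) is false, then step=8, then shift=0, then (idx=3), then shift=0, then (idx=4), then shift=0, then (idx=5), then shift=0, then returns 3
after: total=6, then count=5, then (not ((-step) > (3 * total))) is true, then step=-5, then a zero divisor aborts: ERROR
verdict: not equivalent; witness: base=-2, step=-3


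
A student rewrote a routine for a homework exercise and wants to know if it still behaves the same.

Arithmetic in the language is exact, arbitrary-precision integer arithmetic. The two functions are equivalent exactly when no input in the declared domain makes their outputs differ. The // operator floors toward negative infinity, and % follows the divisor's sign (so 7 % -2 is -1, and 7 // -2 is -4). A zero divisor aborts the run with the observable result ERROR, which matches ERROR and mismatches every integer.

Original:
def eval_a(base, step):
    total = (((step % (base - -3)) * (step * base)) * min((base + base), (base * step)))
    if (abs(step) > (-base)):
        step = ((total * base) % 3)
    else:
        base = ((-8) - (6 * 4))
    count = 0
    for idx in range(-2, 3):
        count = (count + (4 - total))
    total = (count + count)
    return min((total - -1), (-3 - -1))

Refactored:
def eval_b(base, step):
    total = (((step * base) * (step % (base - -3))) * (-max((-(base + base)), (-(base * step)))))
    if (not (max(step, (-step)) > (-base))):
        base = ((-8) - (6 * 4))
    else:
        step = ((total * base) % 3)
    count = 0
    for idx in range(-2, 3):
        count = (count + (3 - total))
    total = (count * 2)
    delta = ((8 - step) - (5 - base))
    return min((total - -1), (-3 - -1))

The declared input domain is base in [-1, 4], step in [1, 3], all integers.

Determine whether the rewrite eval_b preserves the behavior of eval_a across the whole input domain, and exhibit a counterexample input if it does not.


Consider the input base=-1, step=3.
eval_a: total := 9 | (abs(step) > (-base)): true | step := 0 | count := 0 | iter idx=-2: | count := -5 | iter idx=-1: | count := -10 | iter idx=0: | count := -15 | iter idx=1: | count := -20 | iter idx=2: | count := -25 | total := -50 | result -49
eval_b: total := 9 | (not (max(step, (-step)) > (-base))): false | step := 0 | count := 0 | iter idx=-2: | count := -6 | iter idx=-1: | count := -12 | iter idx=0: | count := -18 | iter idx=1: | count := -24 | iter idx=2: | count := -30 | total := -60 | delta := 2 | result -59
-49 and -59 differ, so these are not the same function on this domain.
verdict: not equivalent; witness: base=-1, step=3


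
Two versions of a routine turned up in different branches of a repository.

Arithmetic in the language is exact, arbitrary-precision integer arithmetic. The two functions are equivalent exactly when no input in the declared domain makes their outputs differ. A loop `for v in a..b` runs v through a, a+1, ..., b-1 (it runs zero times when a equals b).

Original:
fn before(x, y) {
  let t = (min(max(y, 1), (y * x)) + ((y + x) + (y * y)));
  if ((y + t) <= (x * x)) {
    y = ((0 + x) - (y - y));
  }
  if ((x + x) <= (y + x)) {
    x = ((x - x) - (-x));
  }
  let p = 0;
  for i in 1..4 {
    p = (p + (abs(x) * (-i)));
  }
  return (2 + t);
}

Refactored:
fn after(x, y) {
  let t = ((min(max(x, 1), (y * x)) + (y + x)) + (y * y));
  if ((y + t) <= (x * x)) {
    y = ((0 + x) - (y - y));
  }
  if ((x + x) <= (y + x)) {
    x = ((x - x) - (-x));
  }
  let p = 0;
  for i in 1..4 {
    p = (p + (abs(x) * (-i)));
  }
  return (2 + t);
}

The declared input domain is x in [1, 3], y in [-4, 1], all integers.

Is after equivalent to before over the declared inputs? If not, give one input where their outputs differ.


Take x=2, y=1.
before: t := 5 | ((y + t) <= (x * x)): false | ((x + x) <= (y + x)): false | p := 0 | iter i=1: | p := -2 | iter i=2: | p := -6 | iter i=3: | p := -12 | result 7
after: t := 6 | ((y + t) <= (x * x)): false | ((x + x) <= (y + x)): false | p := 0 | iter i=1: | p := -2 | iter i=2: | p := -6 | iter i=3: | p := -12 | result 8
7 and 8 differ, so these are not the same function on this domain.
verdict: not equivalent; witness: x=2, y=1


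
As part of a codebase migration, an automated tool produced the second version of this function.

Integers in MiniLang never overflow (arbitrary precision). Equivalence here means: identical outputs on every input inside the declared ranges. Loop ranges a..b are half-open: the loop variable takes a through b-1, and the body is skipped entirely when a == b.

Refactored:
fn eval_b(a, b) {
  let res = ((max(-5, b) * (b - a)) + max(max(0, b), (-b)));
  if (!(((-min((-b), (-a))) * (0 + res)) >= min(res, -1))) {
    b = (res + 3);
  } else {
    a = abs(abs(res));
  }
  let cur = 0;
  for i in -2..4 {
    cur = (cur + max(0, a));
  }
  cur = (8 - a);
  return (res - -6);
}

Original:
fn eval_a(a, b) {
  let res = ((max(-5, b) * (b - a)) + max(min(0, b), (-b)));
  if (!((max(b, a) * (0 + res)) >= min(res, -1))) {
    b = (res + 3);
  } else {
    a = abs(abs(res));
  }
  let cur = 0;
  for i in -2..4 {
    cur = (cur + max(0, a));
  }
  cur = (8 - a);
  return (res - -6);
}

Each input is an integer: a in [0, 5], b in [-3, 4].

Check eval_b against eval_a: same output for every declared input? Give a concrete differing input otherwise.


These are not equivalent — on a=0, b=1 the outputs split (7 vs 8).
eval_a: res := 1 | (!((max(b, a) * (0 + res)) >= min(res, -1))): false | a := 1 | cur := 0 | iter i=-2: | cur := 1 | iter i=-1: | cur := 2 | iter i=0: | cur := 3 | iter i=1: | cur := 4 | iter i=2: | cur := 5 | iter i=3: | cur := 6 | cur := 7 | result 7
eval_b: res := 2 | (!(((-min((-b), (-a))) * (0 + res)) >= min(res, -1))): false | a := 2 | cur := 0 | iter i=-2: | cur := 2 | iter i=-1: | cur := 4 | iter i=0: | cur := 6 | iter i=1: | cur := 8 | iter i=2: | cur := 10 | iter i=3: | cur := 12 | cur := 6 | result 8
verdict: not equivalent; witness: a=0, b=1


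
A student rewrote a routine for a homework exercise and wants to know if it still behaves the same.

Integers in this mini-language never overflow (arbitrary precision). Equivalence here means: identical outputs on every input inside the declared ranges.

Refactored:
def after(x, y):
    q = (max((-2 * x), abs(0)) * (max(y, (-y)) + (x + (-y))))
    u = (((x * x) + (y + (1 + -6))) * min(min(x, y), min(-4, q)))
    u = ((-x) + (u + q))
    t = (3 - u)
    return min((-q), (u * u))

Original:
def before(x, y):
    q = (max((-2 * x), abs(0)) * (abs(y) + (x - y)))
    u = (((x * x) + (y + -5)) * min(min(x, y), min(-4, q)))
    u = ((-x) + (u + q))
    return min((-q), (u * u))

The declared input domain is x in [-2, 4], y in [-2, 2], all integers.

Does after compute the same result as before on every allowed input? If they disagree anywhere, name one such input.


The two are interchangeable: min/max/abs usage differs, plus statement counts differ, plus constant usage differs, plus arithmetic usage differs, plus local variable names differ, and every declared input agrees.
Tracing x=4, y=-1: before: q = 0; u = -40; u = -44; return 0 | after: q = 0; u = -40; u = -44; t = 47; return 0 — matching result 0.
Every one of the 35 inputs gives matching results.
verdict: equivalent


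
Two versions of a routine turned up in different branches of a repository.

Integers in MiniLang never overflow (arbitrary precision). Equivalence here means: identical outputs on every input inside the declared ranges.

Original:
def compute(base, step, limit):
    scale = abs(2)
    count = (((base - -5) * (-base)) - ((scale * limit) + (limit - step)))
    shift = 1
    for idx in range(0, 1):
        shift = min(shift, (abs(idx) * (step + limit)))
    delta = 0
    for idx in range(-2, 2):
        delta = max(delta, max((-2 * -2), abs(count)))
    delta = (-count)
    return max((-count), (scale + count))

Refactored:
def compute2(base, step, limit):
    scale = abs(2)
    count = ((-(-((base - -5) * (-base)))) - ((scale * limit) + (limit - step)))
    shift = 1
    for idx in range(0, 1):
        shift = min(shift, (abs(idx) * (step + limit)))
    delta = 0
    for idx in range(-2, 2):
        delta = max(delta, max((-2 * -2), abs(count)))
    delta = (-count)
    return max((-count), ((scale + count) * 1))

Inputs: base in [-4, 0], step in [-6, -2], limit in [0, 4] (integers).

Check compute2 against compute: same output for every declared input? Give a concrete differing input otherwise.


The two versions differ — the changes include constant usage differs; also arithmetic usage differs.
As a probe, take base=-3, step=-4, limit=3: compute runs scale := 2 | count := -7 | shift := 1 | iter idx=0: | shift := 0 | delta := 0 | iter idx=-2: | delta := 7 | iter idx=-1: | delta := 7 | iter idx=0: | delta := 7 | iter idx=1: | delta := 7 | delta := 7 | result 7; compute2 runs scale := 2 | count := -7 | shift := 1 | iter idx=0: | shift := 0 | delta := 0 | iter idx=-2: | delta := 7 | iter idx=-1: | delta := 7 | iter idx=0: | delta := 7 | iter idx=1: | delta := 7 | delta := 7 | result 7; both end at 7.
An exhaustive pass over the 125 declared inputs shows identical outputs.
verdict: equivalent


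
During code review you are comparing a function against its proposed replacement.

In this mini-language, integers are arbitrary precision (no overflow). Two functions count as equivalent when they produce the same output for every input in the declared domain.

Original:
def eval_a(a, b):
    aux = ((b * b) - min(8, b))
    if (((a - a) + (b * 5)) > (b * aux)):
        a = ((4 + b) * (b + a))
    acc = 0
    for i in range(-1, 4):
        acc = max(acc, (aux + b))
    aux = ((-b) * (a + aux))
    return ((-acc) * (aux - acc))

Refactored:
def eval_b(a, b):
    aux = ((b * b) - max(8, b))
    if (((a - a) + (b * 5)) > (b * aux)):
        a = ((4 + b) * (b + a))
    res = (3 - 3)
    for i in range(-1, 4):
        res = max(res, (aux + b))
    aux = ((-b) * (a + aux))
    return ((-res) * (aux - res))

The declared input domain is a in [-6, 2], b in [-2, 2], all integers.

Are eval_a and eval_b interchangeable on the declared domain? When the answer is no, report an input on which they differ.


Run the pair on a=-6, b=-2.
eval_a: aux = 6; (((a - a) + (b * 5)) > (b * aux)) -> true; a = -16; acc = 0; [i=-1]; acc = 4; [i=0]; acc = 4; [i=1]; acc = 4; [i=2]; acc = 4; [i=3]; acc = 4; aux = -20; return 96
eval_b: aux = -4; (((a - a) + (b * 5)) > (b * aux)) -> false; res = 0; [i=-1]; res = 0; [i=0]; res = 0; [i=1]; res = 0; [i=2]; res = 0; [i=3]; res = 0; aux = -20; return 0
96 and 0 differ, so these are not the same function on this domain.
verdict: not equivalent; witness: a=-6, b=-2


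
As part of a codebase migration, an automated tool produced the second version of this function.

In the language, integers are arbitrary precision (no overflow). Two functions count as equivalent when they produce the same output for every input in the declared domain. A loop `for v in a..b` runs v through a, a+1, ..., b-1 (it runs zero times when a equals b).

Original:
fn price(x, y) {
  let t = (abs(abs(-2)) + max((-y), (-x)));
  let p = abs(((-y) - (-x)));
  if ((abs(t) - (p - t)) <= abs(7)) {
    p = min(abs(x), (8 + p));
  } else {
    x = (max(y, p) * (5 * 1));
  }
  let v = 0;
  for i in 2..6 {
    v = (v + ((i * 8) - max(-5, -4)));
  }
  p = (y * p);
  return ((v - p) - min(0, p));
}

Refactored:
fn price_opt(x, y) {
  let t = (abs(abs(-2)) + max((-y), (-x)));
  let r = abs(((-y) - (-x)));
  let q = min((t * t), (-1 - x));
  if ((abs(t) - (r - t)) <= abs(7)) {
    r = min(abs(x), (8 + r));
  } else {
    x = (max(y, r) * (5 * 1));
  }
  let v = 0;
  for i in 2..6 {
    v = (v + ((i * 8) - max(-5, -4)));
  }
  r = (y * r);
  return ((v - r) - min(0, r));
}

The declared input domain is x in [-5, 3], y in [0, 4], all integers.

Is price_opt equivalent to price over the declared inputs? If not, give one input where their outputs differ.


This is a faithful refactor — statement counts differ, plus constant usage differs, plus min/max/abs usage differs, plus arithmetic usage differs, plus local variable names differ, but the computed results match everywhere.
Tracing x=-2, y=2: price: t becomes 4; next p becomes 4; next ((abs(t) - (p - t)) <= abs(7)) evaluates to true; next p becomes 2; next v becomes 0; next at i=2:; next v becomes 20; next at i=3:; next v becomes 48; next at i=4:; next v becomes 84; next at i=5:; next v becomes 128; next p becomes 4; next final value 124 | price_opt: t becomes 4; next r becomes 4; next q becomes 1; next ((abs(t) - (r - t)) <= abs(7)) evaluates to true; next r becomes 2; next v becomes 0; next at i=2:; next v becomes 20; next at i=3:; next v becomes 48; next at i=4:; next v becomes 84; next at i=5:; next v becomes 128; next r becomes 4; next final value 124 — matching result 124.
An exhaustive pass over the 45 declared inputs shows identical outputs.
verdict: equivalent


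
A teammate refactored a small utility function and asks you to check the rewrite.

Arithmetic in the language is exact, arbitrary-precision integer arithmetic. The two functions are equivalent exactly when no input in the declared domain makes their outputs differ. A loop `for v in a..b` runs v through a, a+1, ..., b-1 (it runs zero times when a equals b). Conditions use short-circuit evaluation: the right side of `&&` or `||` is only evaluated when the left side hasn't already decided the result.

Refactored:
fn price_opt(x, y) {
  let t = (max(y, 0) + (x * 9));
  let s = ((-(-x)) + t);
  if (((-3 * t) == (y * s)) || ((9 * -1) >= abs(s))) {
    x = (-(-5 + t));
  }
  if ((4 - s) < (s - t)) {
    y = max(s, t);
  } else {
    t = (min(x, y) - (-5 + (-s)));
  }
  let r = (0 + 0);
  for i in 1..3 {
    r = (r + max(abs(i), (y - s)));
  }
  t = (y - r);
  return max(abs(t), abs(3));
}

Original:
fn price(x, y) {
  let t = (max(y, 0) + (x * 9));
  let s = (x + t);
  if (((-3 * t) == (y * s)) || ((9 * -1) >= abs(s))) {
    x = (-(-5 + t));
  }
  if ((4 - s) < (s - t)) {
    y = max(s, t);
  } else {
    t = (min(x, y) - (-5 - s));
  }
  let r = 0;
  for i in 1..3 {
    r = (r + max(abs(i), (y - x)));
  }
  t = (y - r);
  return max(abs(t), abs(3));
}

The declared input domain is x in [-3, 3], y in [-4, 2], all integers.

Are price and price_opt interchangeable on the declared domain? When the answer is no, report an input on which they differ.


Input x=-3, y=-4: 7 from price versus 56 from price_opt.
verdict: not equivalent; witness: x=-3, y=-4


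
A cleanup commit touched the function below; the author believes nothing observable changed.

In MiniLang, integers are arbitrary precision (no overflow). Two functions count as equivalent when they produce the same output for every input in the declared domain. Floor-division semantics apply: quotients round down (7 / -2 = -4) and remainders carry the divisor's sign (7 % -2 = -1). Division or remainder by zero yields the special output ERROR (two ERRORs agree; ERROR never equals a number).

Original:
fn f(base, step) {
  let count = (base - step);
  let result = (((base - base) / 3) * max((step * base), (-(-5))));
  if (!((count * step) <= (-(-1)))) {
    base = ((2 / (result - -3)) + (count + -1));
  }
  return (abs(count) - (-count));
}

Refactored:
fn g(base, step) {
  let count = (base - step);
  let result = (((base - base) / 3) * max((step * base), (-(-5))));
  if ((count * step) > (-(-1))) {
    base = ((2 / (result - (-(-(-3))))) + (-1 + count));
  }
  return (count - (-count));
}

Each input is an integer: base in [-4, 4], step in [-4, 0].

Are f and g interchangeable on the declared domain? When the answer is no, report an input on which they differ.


Consider the input base=-4, step=-3.
f: count = -1; result = 0; (!((count * step) <= (-(-1)))) -> true; base = -2; return 0
g: count = -1; result = 0; ((count * step) > (-(-1))) -> true; base = -2; return -2
0 vs -2 — the two versions disagree here.
verdict: not equivalent; witness: base=-4, step=-3


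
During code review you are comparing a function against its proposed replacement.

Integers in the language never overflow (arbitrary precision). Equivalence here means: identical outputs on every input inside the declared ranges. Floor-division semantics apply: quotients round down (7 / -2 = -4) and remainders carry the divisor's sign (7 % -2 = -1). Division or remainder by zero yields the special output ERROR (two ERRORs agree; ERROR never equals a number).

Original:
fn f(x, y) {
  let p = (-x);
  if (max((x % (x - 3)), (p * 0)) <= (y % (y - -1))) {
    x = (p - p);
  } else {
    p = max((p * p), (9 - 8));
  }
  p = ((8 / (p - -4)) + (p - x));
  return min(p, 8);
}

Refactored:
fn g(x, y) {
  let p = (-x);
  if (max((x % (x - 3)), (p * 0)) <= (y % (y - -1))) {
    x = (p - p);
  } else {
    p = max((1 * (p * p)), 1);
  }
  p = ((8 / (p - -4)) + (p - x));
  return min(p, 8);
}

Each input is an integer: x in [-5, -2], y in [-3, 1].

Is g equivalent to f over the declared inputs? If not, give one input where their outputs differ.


Although constant usage differs; arithmetic usage differs, 20/20 inputs agree.
verdict: equivalent


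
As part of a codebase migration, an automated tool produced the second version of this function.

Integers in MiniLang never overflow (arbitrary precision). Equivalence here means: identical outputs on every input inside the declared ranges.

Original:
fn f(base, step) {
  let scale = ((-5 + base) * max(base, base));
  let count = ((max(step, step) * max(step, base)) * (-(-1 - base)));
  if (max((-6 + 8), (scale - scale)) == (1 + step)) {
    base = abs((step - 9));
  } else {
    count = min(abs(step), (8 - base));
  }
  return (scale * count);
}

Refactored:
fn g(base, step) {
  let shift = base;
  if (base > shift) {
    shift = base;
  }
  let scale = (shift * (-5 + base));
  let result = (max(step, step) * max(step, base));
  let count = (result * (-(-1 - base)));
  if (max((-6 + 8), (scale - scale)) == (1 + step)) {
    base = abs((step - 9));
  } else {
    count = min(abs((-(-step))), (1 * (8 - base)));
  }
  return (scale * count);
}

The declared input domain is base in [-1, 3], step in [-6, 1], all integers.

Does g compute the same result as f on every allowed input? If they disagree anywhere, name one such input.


Although comparison usage differs, and local variable names differ, and branching structure differs, and constant usage differs, and min/max/abs usage differs, and arithmetic usage differs, and statement counts differ, 40/40 inputs agree.
verdict: equivalent


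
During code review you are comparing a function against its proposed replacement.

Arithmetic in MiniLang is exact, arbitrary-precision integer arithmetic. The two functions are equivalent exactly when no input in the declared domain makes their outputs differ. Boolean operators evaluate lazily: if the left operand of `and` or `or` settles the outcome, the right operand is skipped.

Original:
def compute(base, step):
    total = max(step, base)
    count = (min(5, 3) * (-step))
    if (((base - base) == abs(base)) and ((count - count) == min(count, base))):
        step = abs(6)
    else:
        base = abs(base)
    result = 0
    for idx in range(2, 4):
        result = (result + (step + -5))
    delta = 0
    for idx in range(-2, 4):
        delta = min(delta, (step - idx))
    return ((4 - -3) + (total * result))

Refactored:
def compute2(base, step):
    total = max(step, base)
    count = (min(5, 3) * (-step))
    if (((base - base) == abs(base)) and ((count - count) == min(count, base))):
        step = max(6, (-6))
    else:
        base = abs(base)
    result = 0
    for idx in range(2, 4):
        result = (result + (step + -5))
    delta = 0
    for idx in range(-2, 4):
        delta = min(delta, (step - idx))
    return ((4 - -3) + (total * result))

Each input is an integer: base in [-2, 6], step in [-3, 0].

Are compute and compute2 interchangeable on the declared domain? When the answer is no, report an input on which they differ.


Equivalent — the differences include constant usage differs, plus min/max/abs usage differs, yet no declared input distinguishes the two.
Spot check at base=4, step=-2 — compute: total=4, then count=6, then (((base - base) == abs(base)) and ((count - count) == min(count, base))) is false, then base=4, then result=0, then (idx=2), then result=-7, then (idx=3), then result=-14, then delta=0, then (idx=-2), then delta=0, then (idx=-1), then delta=-1, then (idx=0), then delta=-2, then (idx=1), then delta=-3, then (idx=2), then delta=-4, then (idx=3), then delta=-5, then returns -49. compute2: total=4, then count=6, then (((base - base) == abs(base)) and ((count - count) == min(count, base))) is false, then base=4, then result=0, then (idx=2), then result=-7, then (idx=3), then result=-14, then delta=0, then (idx=-2), then delta=0, then (idx=-1), then delta=-1, then (idx=0), then delta=-2, then (idx=1), then delta=-3, then (idx=2), then delta=-4, then (idx=3), then delta=-5, then returns -49. Both give -49.
An exhaustive pass over the 36 declared inputs shows identical outputs.
verdict: equivalent


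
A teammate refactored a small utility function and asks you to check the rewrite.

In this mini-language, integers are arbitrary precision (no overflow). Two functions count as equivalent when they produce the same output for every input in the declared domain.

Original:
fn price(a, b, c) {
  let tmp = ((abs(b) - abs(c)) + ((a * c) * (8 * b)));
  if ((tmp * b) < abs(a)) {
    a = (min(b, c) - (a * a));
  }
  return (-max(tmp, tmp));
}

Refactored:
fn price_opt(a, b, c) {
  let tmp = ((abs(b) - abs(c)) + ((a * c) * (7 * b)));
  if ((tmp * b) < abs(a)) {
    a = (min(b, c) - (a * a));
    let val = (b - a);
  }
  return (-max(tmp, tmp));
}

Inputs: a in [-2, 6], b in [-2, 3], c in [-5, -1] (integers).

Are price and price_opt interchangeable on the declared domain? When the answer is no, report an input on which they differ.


Consider the input a=-2, b=-2, c=-5.
price: tmp=-163, then ((tmp * b) < abs(a)) is false, then returns 163
price_opt: tmp=-143, then ((tmp * b) < abs(a)) is false, then returns 143
163 != 143, so the rewrite changes behavior.
verdict: not equivalent; witness: a=-2, b=-2, c=-5


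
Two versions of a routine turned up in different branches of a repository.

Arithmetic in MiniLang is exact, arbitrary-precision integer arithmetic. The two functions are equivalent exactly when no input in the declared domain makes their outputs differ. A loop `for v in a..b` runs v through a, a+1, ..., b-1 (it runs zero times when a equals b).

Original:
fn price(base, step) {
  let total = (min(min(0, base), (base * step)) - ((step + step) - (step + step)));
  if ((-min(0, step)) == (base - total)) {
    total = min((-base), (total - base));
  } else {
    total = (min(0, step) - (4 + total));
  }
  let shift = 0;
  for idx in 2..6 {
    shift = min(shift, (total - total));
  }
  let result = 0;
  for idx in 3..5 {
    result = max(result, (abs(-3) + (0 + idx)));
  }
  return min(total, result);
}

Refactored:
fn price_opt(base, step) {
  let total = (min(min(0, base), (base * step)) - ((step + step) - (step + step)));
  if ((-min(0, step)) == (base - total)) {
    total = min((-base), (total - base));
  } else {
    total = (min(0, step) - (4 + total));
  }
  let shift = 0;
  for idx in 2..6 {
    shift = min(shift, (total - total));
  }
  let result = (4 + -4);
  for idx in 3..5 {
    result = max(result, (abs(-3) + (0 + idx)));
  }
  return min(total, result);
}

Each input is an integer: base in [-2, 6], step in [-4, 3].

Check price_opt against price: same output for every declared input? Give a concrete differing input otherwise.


The two are interchangeable: arithmetic usage differs; also constant usage differs, and every declared input agrees.
Tracing base=2, step=3: price: total=0, then ((-min(0, step)) == (base - total)) is false, then total=-4, then shift=0, then (idx=2), then shift=0, then (idx=3), then shift=0, then (idx=4), then shift=0, then (idx=5), then shift=0, then result=0, then (idx=3), then result=6, then (idx=4), then result=7, then returns -4 | price_opt: total=0, then ((-min(0, step)) == (base - total)) is false, then total=-4, then shift=0, then (idx=2), then shift=0, then (idx=3), then shift=0, then (idx=4), then shift=0, then (idx=5), then shift=0, then result=0, then (idx=3), then result=6, then (idx=4), then result=7, then returns -4 — matching result -4.
An exhaustive pass over the 72 declared inputs shows identical outputs.
verdict: equivalent


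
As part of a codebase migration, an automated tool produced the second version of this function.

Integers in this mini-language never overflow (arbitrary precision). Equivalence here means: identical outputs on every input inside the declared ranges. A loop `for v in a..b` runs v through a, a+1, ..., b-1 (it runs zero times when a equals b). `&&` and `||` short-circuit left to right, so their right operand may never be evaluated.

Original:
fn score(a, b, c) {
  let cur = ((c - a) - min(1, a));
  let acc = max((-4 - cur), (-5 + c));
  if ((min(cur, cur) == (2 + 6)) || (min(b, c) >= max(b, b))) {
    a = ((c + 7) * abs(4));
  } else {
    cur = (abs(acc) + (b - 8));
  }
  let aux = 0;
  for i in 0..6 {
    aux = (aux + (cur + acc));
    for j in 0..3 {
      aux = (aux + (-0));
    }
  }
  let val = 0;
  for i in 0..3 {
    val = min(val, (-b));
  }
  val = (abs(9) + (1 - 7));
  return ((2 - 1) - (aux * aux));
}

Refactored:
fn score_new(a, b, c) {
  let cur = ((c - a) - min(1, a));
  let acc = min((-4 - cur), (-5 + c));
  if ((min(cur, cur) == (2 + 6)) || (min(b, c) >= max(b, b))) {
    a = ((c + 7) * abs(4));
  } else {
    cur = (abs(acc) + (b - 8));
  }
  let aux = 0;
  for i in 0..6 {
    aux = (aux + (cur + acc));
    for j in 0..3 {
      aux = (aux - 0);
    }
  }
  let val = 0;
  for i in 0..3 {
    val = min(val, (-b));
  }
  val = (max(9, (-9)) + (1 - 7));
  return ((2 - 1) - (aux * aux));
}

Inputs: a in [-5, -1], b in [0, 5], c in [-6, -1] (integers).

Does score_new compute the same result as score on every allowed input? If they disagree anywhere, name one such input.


There is a counterexample at a=-5, b=0, c=-2: -35 on one side, -575 on the other.
score: cur becomes 8; next acc becomes -7; next ((min(cur, cur) == (2 + 6)) || (min(b, c) >= max(b, b))) evaluates to true; next a becomes 20; next aux becomes 0; next at i=0:; next aux becomes 1; next at j=0:; next aux becomes 1; next at j=1:; next aux becomes 1; next at j=2:; next aux becomes 1; next at i=1:; next aux becomes 2; next at j=0:; next aux becomes 2; next at j=1:; next aux becomes 2; next at j=2:; next aux becomes 2; next at i=2:; next aux becomes 3; next at j=0:; next aux becomes 3; next at j=1:; next aux becomes 3; next at j=2:; next aux becomes 3; next at i=3:; next aux becomes 4; next at j=0:; next aux becomes 4; next at j=1:; next aux becomes 4; next at j=2:; next aux becomes 4; next at i=4:; next aux becomes 5; next at j=0:; next aux becomes 5; next at j=1:; next aux becomes 5; next at j=2:; next aux becomes 5; next at i=5:; next aux becomes 6; next at j=0:; next aux becomes 6; next at j=1:; next aux becomes 6; next at j=2:; next aux becomes 6; next val becomes 0; next at i=0:; next val becomes 0; next at i=1:; next val becomes 0; next at i=2:; next val becomes 0; next val becomes 3; next final value -35
score_new: cur becomes 8; next acc becomes -12; next ((min(cur, cur) == (2 + 6)) || (min(b, c) >= max(b, b))) evaluates to true; next a becomes 20; next aux becomes 0; next at i=0:; next aux becomes -4; next at j=0:; next aux becomes -4; next at j=1:; next aux becomes -4; next at j=2:; next aux becomes -4; next at i=1:; next aux becomes -8; next at j=0:; next aux becomes -8; next at j=1:; next aux becomes -8; next at j=2:; next aux becomes -8; next at i=2:; next aux becomes -12; next at j=0:; next aux becomes -12; next at j=1:; next aux becomes -12; next at j=2:; next aux becomes -12; next at i=3:; next aux becomes -16; next at j=0:; next aux becomes -16; next at j=1:; next aux becomes -16; next at j=2:; next aux becomes -16; next at i=4:; next aux becomes -20; next at j=0:; next aux becomes -20; next at j=1:; next aux becomes -20; next at j=2:; next aux becomes -20; next at i=5:; next aux becomes -24; next at j=0:; next aux becomes -24; next at j=1:; next aux becomes -24; next at j=2:; next aux becomes -24; next val becomes 0; next at i=0:; next val becomes 0; next at i=1:; next val becomes 0; next at i=2:; next val becomes 0; next val becomes 3; next final value -575
verdict: not equivalent; witness: a=-5, b=0, c=-2


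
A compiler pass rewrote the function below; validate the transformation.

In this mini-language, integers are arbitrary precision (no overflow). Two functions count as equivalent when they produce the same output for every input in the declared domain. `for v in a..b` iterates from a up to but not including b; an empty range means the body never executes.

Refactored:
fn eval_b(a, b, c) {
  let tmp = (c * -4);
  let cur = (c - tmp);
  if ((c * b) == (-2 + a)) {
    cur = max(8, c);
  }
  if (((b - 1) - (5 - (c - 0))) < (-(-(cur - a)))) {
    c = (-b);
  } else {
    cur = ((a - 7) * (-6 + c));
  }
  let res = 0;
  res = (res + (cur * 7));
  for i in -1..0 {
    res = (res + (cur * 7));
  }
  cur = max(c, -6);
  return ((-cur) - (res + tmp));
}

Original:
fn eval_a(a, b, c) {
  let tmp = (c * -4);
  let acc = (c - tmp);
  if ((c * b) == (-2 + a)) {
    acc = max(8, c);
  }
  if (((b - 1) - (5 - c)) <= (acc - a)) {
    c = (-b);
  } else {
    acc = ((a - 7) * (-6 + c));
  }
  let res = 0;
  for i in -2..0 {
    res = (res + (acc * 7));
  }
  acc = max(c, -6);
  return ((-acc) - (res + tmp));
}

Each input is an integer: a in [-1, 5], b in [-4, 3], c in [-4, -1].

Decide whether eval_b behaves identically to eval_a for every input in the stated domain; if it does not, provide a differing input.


The rewrite breaks on a=-1, b=-1, c=-2, where the results are 131 and -902.
eval_a: tmp=8, then acc=-10, then ((c * b) == (-2 + a)) is false, then (((b - 1) - (5 - c)) <= (acc - a)) is true, then c=1, then res=0, then (i=-2), then res=-70, then (i=-1), then res=-140, then acc=1, then returns 131
eval_b: tmp=8, then cur=-10, then ((c * b) == (-2 + a)) is false, then (((b - 1) - (5 - (c - 0))) < (-(-(cur - a)))) is false, then cur=64, then res=0, then res=448, then (i=-1), then res=896, then cur=-2, then returns -902
verdict: not equivalent; witness: a=-1, b=-1, c=-2


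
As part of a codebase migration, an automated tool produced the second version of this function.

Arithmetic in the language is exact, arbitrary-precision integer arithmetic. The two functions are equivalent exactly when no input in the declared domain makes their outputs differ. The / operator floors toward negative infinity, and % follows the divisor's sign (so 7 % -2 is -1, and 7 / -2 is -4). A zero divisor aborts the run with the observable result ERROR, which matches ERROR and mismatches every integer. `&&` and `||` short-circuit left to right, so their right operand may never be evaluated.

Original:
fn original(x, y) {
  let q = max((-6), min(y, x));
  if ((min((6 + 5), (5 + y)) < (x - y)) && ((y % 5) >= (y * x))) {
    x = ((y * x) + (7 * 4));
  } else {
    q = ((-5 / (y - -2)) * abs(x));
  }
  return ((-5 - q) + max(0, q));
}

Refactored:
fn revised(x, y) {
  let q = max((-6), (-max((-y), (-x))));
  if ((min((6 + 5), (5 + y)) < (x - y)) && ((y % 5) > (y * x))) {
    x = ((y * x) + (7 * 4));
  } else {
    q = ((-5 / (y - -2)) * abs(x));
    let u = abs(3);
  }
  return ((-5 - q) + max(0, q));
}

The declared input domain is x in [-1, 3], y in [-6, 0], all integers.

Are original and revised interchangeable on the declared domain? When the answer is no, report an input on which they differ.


Try x=0, y=-5.
original: q=-5, then ((min((6 + 5), (5 + y)) < (x - y)) && ((y % 5) >= (y * x))) is true, then x=28, then returns 0
revised: q=-5, then ((min((6 + 5), (5 + y)) < (x - y)) && ((y % 5) > (y * x))) is false, then q=0, then u=3, then returns -5
0 against -5: the behavior changed.
verdict: not equivalent; witness: x=0, y=-5
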